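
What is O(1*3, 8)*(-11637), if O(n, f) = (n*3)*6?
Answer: -628398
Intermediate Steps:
O(n, f) = 18*n (O(n, f) = (3*n)*6 = 18*n)
O(1*3, 8)*(-11637) = (18*(1*3))*(-11637) = (18*3)*(-11637) = 54*(-11637) = -628398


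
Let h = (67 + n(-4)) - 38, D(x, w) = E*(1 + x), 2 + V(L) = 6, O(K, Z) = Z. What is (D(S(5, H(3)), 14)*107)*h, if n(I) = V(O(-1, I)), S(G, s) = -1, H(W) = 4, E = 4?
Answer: 0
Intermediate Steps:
V(L) = 4 (V(L) = -2 + 6 = 4)
n(I) = 4
D(x, w) = 4 + 4*x (D(x, w) = 4*(1 + x) = 4 + 4*x)
h = 33 (h = (67 + 4) - 38 = 71 - 38 = 33)
(D(S(5, H(3)), 14)*107)*h = ((4 + 4*(-1))*107)*33 = ((4 - 4)*107)*33 = (0*107)*33 = 0*33 = 0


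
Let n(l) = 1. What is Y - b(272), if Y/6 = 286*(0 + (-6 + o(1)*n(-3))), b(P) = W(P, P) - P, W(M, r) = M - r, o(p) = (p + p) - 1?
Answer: -8308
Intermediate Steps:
o(p) = -1 + 2*p (o(p) = 2*p - 1 = -1 + 2*p)
b(P) = -P (b(P) = (P - P) - P = 0 - P = -P)
Y = -8580 (Y = 6*(286*(0 + (-6 + (-1 + 2*1)*1))) = 6*(286*(0 + (-6 + (-1 + 2)*1))) = 6*(286*(0 + (-6 + 1*1))) = 6*(286*(0 + (-6 + 1))) = 6*(286*(0 - 5)) = 6*(286*(-5)) = 6*(-1430) = -8580)
Y - b(272) = -8580 - (-1)*272 = -8580 - 1*(-272) = -8580 + 272 = -8308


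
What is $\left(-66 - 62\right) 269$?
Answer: $-34432$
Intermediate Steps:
$\left(-66 - 62\right) 269 = \left(-128\right) 269 = -34432$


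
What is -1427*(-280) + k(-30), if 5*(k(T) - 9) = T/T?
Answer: 1997846/5 ≈ 3.9957e+5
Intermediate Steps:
k(T) = 46/5 (k(T) = 9 + (T/T)/5 = 9 + (1/5)*1 = 9 + 1/5 = 46/5)
-1427*(-280) + k(-30) = -1427*(-280) + 46/5 = 399560 + 46/5 = 1997846/5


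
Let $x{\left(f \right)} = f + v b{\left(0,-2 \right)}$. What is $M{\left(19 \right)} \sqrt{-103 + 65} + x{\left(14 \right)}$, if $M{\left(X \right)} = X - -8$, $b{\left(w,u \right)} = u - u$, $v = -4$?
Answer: $14 + 27 i \sqrt{38} \approx 14.0 + 166.44 i$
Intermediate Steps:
$b{\left(w,u \right)} = 0$
$M{\left(X \right)} = 8 + X$ ($M{\left(X \right)} = X + 8 = 8 + X$)
$x{\left(f \right)} = f$ ($x{\left(f \right)} = f - 0 = f + 0 = f$)
$M{\left(19 \right)} \sqrt{-103 + 65} + x{\left(14 \right)} = \left(8 + 19\right) \sqrt{-103 + 65} + 14 = 27 \sqrt{-38} + 14 = 27 i \sqrt{38} + 14 = 14 + 27 i \sqrt{38}$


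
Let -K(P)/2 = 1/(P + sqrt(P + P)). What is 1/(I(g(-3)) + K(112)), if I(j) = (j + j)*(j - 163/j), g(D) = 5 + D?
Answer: -979496/311497537 - 2*sqrt(14)/311497537 ≈ -0.0031445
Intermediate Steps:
K(P) = -2/(P + sqrt(2)*sqrt(P)) (K(P) = -2/(P + sqrt(P + P)) = -2/(P + sqrt(2*P)) = -2/(P + sqrt(2)*sqrt(P)))
I(j) = 2*j*(j - 163/j) (I(j) = (2*j)*(j - 163/j) = 2*j*(j - 163/j))
1/(I(g(-3)) + K(112)) = 1/((-326 + 2*(5 - 3)**2) - 2/(112 + sqrt(2)*sqrt(112))) = 1/((-326 + 2*2**2) - 2/(112 + sqrt(2)*(4*sqrt(7)))) = 1/((-326 + 2*4) - 2/(112 + 4*sqrt(14))) = 1/((-326 + 8) - 2/(112 + 4*sqrt(14))) = 1/(-318 - 2/(112 + 4*sqrt(14)))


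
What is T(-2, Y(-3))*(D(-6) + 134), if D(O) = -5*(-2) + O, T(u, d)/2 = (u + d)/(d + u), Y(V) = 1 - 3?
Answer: 276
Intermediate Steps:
Y(V) = -2
T(u, d) = 2 (T(u, d) = 2*((u + d)/(d + u)) = 2*((d + u)/(d + u)) = 2*1 = 2)
D(O) = 10 + O
T(-2, Y(-3))*(D(-6) + 134) = 2*((10 - 6) + 134) = 2*(4 + 134) = 2*138 = 276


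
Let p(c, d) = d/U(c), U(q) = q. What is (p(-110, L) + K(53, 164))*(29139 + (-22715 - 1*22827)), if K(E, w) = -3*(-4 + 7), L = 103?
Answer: 17928479/110 ≈ 1.6299e+5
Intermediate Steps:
p(c, d) = d/c
K(E, w) = -9 (K(E, w) = -3*3 = -9)
(p(-110, L) + K(53, 164))*(29139 + (-22715 - 1*22827)) = (103/(-110) - 9)*(29139 + (-22715 - 1*22827)) = (103*(-1/110) - 9)*(29139 + (-22715 - 22827)) = (-103/110 - 9)*(29139 - 45542) = -1093/110*(-16403) = 17928479/110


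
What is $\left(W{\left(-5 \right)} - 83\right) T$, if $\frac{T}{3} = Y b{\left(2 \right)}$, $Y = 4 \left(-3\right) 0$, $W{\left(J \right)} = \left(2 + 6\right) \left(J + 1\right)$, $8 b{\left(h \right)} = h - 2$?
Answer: $0$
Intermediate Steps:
$b{\left(h \right)} = - \frac{1}{4} + \frac{h}{8}$ ($b{\left(h \right)} = \frac{h - 2}{8} = \frac{-2 + h}{8} = - \frac{1}{4} + \frac{h}{8}$)
$W{\left(J \right)} = 8 + 8 J$ ($W{\left(J \right)} = 8 \left(1 + J\right) = 8 + 8 J$)
$Y = 0$ ($Y = \left(-12\right) 0 = 0$)
$T = 0$ ($T = 3 \cdot 0 \left(- \frac{1}{4} + \frac{1}{8} \cdot 2\right) = 3 \cdot 0 \left(- \frac{1}{4} + \frac{1}{4}\right) = 3 \cdot 0 \cdot 0 = 3 \cdot 0 = 0$)
$\left(W{\left(-5 \right)} - 83\right) T = \left(\left(8 + 8 \left(-5\right)\right) - 83\right) 0 = \left(\left(8 - 40\right) - 83\right) 0 = \left(-32 - 83\right) 0 = \left(-115\right) 0 = 0$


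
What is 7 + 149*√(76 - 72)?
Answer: 305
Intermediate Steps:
7 + 149*√(76 - 72) = 7 + 149*√4 = 7 + 149*2 = 7 + 298 = 305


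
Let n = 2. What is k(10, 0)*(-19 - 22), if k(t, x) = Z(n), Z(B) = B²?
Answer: -164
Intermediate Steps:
k(t, x) = 4 (k(t, x) = 2² = 4)
k(10, 0)*(-19 - 22) = 4*(-19 - 22) = 4*(-41) = -164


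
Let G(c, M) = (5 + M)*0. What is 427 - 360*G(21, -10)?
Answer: 427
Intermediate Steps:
G(c, M) = 0
427 - 360*G(21, -10) = 427 - 360*0 = 427 + 0 = 427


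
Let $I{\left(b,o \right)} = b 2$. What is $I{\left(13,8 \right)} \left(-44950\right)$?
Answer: $-1168700$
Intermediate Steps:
$I{\left(b,o \right)} = 2 b$
$I{\left(13,8 \right)} \left(-44950\right) = 2 \cdot 13 \left(-44950\right) = 26 \left(-44950\right) = -1168700$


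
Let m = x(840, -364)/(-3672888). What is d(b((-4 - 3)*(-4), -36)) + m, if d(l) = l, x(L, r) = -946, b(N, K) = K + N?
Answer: -341653/42708 ≈ -7.9997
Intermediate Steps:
m = 11/42708 (m = -946/(-3672888) = -946*(-1/3672888) = 11/42708 ≈ 0.00025756)
d(b((-4 - 3)*(-4), -36)) + m = (-36 + (-4 - 3)*(-4)) + 11/42708 = (-36 - 7*(-4)) + 11/42708 = (-36 + 28) + 11/42708 = -8 + 11/42708 = -341653/42708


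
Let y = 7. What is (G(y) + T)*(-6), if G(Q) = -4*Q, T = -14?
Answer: 252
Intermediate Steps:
(G(y) + T)*(-6) = (-4*7 - 14)*(-6) = (-28 - 14)*(-6) = -42*(-6) = 252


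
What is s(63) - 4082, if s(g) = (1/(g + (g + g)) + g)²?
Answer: -4012658/35721 ≈ -112.33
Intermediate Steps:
s(g) = (g + 1/(3*g))² (s(g) = (1/(g + 2*g) + g)² = (1/(3*g) + g)² = (g + 1/(3*g))²)
s(63) - 4082 = (⅑)*(1 + 3*63²)²/63² - 4082 = (⅑)*(1/3969)*(1 + 3*3969)² - 4082 = (⅑)*(1/3969)*(1 + 11907)² - 4082 = (⅑)*(1/3969)*11908² - 4082 = (⅑)*(1/3969)*141800464 - 4082 = 141800464/35721 - 4082 = -4012658/35721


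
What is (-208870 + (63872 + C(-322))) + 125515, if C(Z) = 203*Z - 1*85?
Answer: -84934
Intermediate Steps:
C(Z) = -85 + 203*Z (C(Z) = 203*Z - 85 = -85 + 203*Z)
(-208870 + (63872 + C(-322))) + 125515 = (-208870 + (63872 + (-85 + 203*(-322)))) + 125515 = (-208870 + (63872 + (-85 - 65366))) + 125515 = (-208870 + (63872 - 65451)) + 125515 = (-208870 - 1579) + 125515 = -210449 + 125515 = -84934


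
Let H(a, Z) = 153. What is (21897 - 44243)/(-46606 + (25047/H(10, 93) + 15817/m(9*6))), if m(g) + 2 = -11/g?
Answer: 2659174/6380751 ≈ 0.41675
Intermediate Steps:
m(g) = -2 - 11/g
(21897 - 44243)/(-46606 + (25047/H(10, 93) + 15817/m(9*6))) = (21897 - 44243)/(-46606 + (25047/153 + 15817/(-2 - 11/(9*6)))) = -22346/(-46606 + (25047*(1/153) + 15817/(-2 - 11/54))) = -22346/(-46606 + (2783/17 + 15817/(-2 - 11*1/54))) = -22346/(-46606 + (2783/17 + 15817/(-2 - 11/54))) = -22346/(-46606 + (2783/17 + 15817/(-119/54))) = -22346/(-46606 + (2783/17 + 15817*(-54/119))) = -22346/(-46606 + (2783/17 - 854118/119)) = -22346/(-46606 - 834637/119) = -22346/(-6380751/119) = -22346*(-119/6380751) = 2659174/6380751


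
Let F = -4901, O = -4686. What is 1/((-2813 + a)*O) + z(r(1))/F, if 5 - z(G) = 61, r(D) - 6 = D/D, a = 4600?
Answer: 468932491/41040395682 ≈ 0.011426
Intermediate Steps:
r(D) = 7 (r(D) = 6 + D/D = 6 + 1 = 7)
z(G) = -56 (z(G) = 5 - 1*61 = 5 - 61 = -56)
1/((-2813 + a)*O) + z(r(1))/F = 1/((-2813 + 4600)*(-4686)) - 56/(-4901) = -1/4686/1787 - 56*(-1/4901) = (1/1787)*(-1/4686) + 56/4901 = -1/8373882 + 56/4901 = 468932491/41040395682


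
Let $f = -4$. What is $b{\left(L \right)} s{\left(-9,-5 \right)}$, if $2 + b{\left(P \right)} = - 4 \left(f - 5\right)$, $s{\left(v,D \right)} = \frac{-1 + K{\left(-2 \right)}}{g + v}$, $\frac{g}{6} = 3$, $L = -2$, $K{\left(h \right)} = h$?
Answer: $- \frac{34}{3} \approx -11.333$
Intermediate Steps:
$g = 18$ ($g = 6 \cdot 3 = 18$)
$s{\left(v,D \right)} = - \frac{3}{18 + v}$ ($s{\left(v,D \right)} = \frac{-1 - 2}{18 + v} = - \frac{3}{18 + v}$)
$b{\left(P \right)} = 34$ ($b{\left(P \right)} = -2 - 4 \left(-4 - 5\right) = -2 - -36 = -2 + 36 = 34$)
$b{\left(L \right)} s{\left(-9,-5 \right)} = 34 \left(- \frac{3}{18 - 9}\right) = 34 \left(- \frac{3}{9}\right) = 34 \left(\left(-3\right) \frac{1}{9}\right) = 34 \left(- \frac{1}{3}\right) = - \frac{34}{3}$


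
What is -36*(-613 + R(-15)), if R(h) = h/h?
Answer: 22032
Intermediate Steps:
R(h) = 1
-36*(-613 + R(-15)) = -36*(-613 + 1) = -36*(-612) = 22032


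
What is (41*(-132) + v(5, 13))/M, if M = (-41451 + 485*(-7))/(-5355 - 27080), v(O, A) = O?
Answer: -175376045/44846 ≈ -3910.6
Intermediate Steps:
M = 44846/32435 (M = (-41451 - 3395)/(-32435) = -44846*(-1/32435) = 44846/32435 ≈ 1.3826)
(41*(-132) + v(5, 13))/M = (41*(-132) + 5)/(44846/32435) = (-5412 + 5)*(32435/44846) = -5407*32435/44846 = -175376045/44846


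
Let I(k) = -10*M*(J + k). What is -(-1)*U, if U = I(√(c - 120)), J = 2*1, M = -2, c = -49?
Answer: 40 + 260*I ≈ 40.0 + 260.0*I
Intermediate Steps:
J = 2
I(k) = 40 + 20*k (I(k) = -(-20)*(2 + k) = -10*(-4 - 2*k) = 40 + 20*k)
U = 40 + 260*I (U = 40 + 20*√(-49 - 120) = 40 + 20*√(-169) = 40 + 20*(13*I) = 40 + 260*I ≈ 40.0 + 260.0*I)
-(-1)*U = -(-1)*(40 + 260*I) = -(-40 - 260*I) = 40 + 260*I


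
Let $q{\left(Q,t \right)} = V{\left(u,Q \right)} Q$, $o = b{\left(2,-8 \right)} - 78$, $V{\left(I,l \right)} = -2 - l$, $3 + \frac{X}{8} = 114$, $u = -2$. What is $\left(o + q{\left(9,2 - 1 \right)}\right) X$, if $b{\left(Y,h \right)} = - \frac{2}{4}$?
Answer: $-157620$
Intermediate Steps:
$X = 888$ ($X = -24 + 8 \cdot 114 = -24 + 912 = 888$)
$b{\left(Y,h \right)} = - \frac{1}{2}$ ($b{\left(Y,h \right)} = \left(-2\right) \frac{1}{4} = - \frac{1}{2}$)
$o = - \frac{157}{2}$ ($o = - \frac{1}{2} - 78 = - \frac{157}{2} \approx -78.5$)
$q{\left(Q,t \right)} = Q \left(-2 - Q\right)$ ($q{\left(Q,t \right)} = \left(-2 - Q\right) Q = Q \left(-2 - Q\right)$)
$\left(o + q{\left(9,2 - 1 \right)}\right) X = \left(- \frac{157}{2} - 9 \left(2 + 9\right)\right) 888 = \left(- \frac{157}{2} - 9 \cdot 11\right) 888 = \left(- \frac{157}{2} - 99\right) 888 = \left(- \frac{355}{2}\right) 888 = -157620$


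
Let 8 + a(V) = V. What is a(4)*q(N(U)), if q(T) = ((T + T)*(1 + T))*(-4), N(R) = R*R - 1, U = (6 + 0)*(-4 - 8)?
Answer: 859797504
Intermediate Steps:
U = -72 (U = 6*(-12) = -72)
a(V) = -8 + V
N(R) = -1 + R² (N(R) = R² - 1 = -1 + R²)
q(T) = -8*T*(1 + T) (q(T) = ((2*T)*(1 + T))*(-4) = (2*T*(1 + T))*(-4) = -8*T*(1 + T))
a(4)*q(N(U)) = (-8 + 4)*(-8*(-1 + (-72)²)*(1 + (-1 + (-72)²))) = -(-32)*(-1 + 5184)*(1 + (-1 + 5184)) = -(-32)*5183*(1 + 5183) = -(-32)*5183*5184 = -4*(-214949376) = 859797504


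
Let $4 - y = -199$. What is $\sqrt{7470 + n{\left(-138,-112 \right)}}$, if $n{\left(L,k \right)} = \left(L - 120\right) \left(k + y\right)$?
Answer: $2 i \sqrt{4002} \approx 126.52 i$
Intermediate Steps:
$y = 203$ ($y = 4 - -199 = 4 + 199 = 203$)
$n{\left(L,k \right)} = \left(-120 + L\right) \left(203 + k\right)$ ($n{\left(L,k \right)} = \left(L - 120\right) \left(k + 203\right) = \left(-120 + L\right) \left(203 + k\right)$)
$\sqrt{7470 + n{\left(-138,-112 \right)}} = \sqrt{7470 - 23478} = \sqrt{-16008} = 2 i \sqrt{4002}$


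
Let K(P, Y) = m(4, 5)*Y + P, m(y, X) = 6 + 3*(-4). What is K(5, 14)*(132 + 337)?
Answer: -37051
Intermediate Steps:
m(y, X) = -6 (m(y, X) = 6 - 12 = -6)
K(P, Y) = P - 6*Y (K(P, Y) = -6*Y + P = P - 6*Y)
K(5, 14)*(132 + 337) = (5 - 6*14)*(132 + 337) = (5 - 84)*469 = -79*469 = -37051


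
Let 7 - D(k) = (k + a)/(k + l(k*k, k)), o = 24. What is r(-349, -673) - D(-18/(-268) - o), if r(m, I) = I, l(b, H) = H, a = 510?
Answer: -1475551/2138 ≈ -690.15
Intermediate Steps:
D(k) = 7 - (510 + k)/(2*k) (D(k) = 7 - (k + 510)/(k + k) = 7 - (510 + k)/(2*k))
r(-349, -673) - D(-18/(-268) - o) = -673 - (13/2 - 255/(-18/(-268) - 1*24)) = -673 - (13/2 - 255/(-18*(-1/268) - 24)) = -673 - (13/2 - 255/(9/134 - 24)) = -673 - (13/2 - 255/(-3207/134)) = -673 - (13/2 - 255*(-134/3207)) = -673 - (13/2 + 11390/1069) = -673 - 1*36677/2138 = -673 - 36677/2138 = -1475551/2138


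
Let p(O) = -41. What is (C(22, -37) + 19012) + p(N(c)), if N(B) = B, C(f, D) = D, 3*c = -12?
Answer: 18934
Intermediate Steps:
c = -4 (c = (⅓)*(-12) = -4)
(C(22, -37) + 19012) + p(N(c)) = (-37 + 19012) - 41 = 18975 - 41 = 18934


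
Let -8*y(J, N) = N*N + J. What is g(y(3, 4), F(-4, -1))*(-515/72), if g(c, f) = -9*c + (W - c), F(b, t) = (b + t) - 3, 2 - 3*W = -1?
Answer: -5665/32 ≈ -177.03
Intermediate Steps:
W = 1 (W = ⅔ - ⅓*(-1) = ⅔ + ⅓ = 1)
y(J, N) = -J/8 - N²/8 (y(J, N) = -(N*N + J)/8 = -(N² + J)/8 = -(J + N²)/8 = -J/8 - N²/8)
F(b, t) = -3 + b + t
g(c, f) = 1 - 10*c (g(c, f) = -9*c + (1 - c) = 1 - 10*c)
g(y(3, 4), F(-4, -1))*(-515/72) = (1 - 10*(-⅛*3 - ⅛*4²))*(-515/72) = (1 - 10*(-3/8 - ⅛*16))*(-515*1/72) = (1 - 10*(-3/8 - 2))*(-515/72) = (1 - 10*(-19/8))*(-515/72) = (1 + 95/4)*(-515/72) = (99/4)*(-515/72) = -5665/32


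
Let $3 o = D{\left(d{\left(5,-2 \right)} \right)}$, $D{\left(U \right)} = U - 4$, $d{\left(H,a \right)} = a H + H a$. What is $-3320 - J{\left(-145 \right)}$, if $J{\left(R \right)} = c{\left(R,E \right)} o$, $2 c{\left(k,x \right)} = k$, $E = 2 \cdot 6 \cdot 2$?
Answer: $-3900$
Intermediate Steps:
$E = 24$ ($E = 12 \cdot 2 = 24$)
$d{\left(H,a \right)} = 2 H a$ ($d{\left(H,a \right)} = H a + H a = 2 H a$)
$D{\left(U \right)} = -4 + U$
$c{\left(k,x \right)} = \frac{k}{2}$
$o = -8$ ($o = \frac{-4 + 2 \cdot 5 \left(-2\right)}{3} = \frac{-4 - 20}{3} = \frac{1}{3} \left(-24\right) = -8$)
$J{\left(R \right)} = - 4 R$ ($J{\left(R \right)} = \frac{R}{2} \left(-8\right) = - 4 R$)
$-3320 - J{\left(-145 \right)} = -3320 - \left(-4\right) \left(-145\right) = -3320 - 580 = -3900$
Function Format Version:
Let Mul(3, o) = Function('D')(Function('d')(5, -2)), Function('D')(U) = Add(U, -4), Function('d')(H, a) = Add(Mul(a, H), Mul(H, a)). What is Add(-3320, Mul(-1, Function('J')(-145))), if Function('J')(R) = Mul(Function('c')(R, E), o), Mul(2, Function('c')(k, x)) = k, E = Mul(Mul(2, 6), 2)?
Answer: -3900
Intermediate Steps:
E = 24 (E = Mul(12, 2) = 24)
Function('d')(H, a) = Mul(2, H, a) (Function('d')(H, a) = Add(Mul(H, a), Mul(H, a)) = Mul(2, H, a))
Function('D')(U) = Add(-4, U)
Function('c')(k, x) = Mul(Rational(1, 2), k)
o = -8 (o = Mul(Rational(1, 3), Add(-4, Mul(2, 5, -2))) = Mul(Rational(1, 3), Add(-4, -20)) = Mul(Rational(1, 3), -24) = -8)
Function('J')(R) = Mul(-4, R) (Function('J')(R) = Mul(Mul(Rational(1, 2), R), -8) = Mul(-4, R))
Add(-3320, Mul(-1, Function('J')(-145))) = Add(-3320, Mul(-1, Mul(-4, -145))) = Add(-3320, Mul(-1, 580)) = Add(-3320, -580) = -3900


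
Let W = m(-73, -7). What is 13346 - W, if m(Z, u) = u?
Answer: 13353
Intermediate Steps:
W = -7
13346 - W = 13346 - 1*(-7) = 13346 + 7 = 13353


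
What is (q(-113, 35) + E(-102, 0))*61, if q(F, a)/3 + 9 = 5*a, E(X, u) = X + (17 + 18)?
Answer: 26291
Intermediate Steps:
E(X, u) = 35 + X (E(X, u) = X + 35 = 35 + X)
q(F, a) = -27 + 15*a (q(F, a) = -27 + 3*(5*a) = -27 + 15*a)
(q(-113, 35) + E(-102, 0))*61 = ((-27 + 15*35) + (35 - 102))*61 = ((-27 + 525) - 67)*61 = (498 - 67)*61 = 431*61 = 26291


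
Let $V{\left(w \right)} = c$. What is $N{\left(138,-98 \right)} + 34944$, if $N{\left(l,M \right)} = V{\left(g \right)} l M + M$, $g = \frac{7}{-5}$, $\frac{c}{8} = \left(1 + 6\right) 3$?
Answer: $-2237186$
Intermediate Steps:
$c = 168$ ($c = 8 \left(1 + 6\right) 3 = 8 \cdot 7 \cdot 3 = 8 \cdot 21 = 168$)
$g = - \frac{7}{5}$ ($g = 7 \left(- \frac{1}{5}\right) = - \frac{7}{5} \approx -1.4$)
$V{\left(w \right)} = 168$
$N{\left(l,M \right)} = M + 168 M l$ ($N{\left(l,M \right)} = 168 l M + M = 168 M l + M = M + 168 M l$)
$N{\left(138,-98 \right)} + 34944 = - 98 \left(1 + 168 \cdot 138\right) + 34944 = - 98 \left(1 + 23184\right) + 34944 = \left(-98\right) 23185 + 34944 = -2272130 + 34944 = -2237186$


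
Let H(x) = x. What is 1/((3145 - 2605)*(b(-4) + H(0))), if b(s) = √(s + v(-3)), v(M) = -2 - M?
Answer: -I*√3/1620 ≈ -0.0010692*I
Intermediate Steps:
b(s) = √(1 + s) (b(s) = √(s + (-2 - 1*(-3))) = √(s + (-2 + 3)) = √(s + 1) = √(1 + s))
1/((3145 - 2605)*(b(-4) + H(0))) = 1/((3145 - 2605)*(√(1 - 4) + 0)) = 1/(540*(√(-3) + 0)) = 1/(540*(I*√3 + 0)) = 1/(540*(I*√3)) = 1/(540*I*√3) = -I*√3/1620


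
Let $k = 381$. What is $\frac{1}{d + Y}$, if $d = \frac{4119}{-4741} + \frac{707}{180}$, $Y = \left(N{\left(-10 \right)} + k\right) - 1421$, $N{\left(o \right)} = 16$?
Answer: $- \frac{853380}{871250653} \approx -0.00097949$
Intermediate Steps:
$Y = -1024$ ($Y = \left(16 + 381\right) - 1421 = 397 - 1421 = -1024$)
$d = \frac{2610467}{853380}$ ($d = 4119 \left(- \frac{1}{4741}\right) + 707 \cdot \frac{1}{180} = - \frac{4119}{4741} + \frac{707}{180} = \frac{2610467}{853380} \approx 3.059$)
$\frac{1}{d + Y} = \frac{1}{\frac{2610467}{853380} - 1024} = \frac{1}{- \frac{871250653}{853380}} = - \frac{853380}{871250653}$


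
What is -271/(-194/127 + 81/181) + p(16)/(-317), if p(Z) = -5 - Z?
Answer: 1975265576/7870159 ≈ 250.98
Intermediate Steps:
-271/(-194/127 + 81/181) + p(16)/(-317) = -271/(-194/127 + 81/181) + (-5 - 1*16)/(-317) = -271/(-194*1/127 + 81*(1/181)) + (-5 - 16)*(-1/317) = -271/(-194/127 + 81/181) - 21*(-1/317) = -271/(-24827/22987) + 21/317 = -271*(-22987/24827) + 21/317 = 6229477/24827 + 21/317 = 1975265576/7870159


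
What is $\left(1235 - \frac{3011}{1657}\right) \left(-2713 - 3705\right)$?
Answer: $- \frac{13114438512}{1657} \approx -7.9146 \cdot 10^{6}$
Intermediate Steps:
$\left(1235 - \frac{3011}{1657}\right) \left(-2713 - 3705\right) = \left(1235 - \frac{3011}{1657}\right) \left(-6418\right) = \frac{2043384}{1657} \left(-6418\right) = - \frac{13114438512}{1657}$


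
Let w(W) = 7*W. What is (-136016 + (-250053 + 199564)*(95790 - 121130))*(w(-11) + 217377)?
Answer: 277982164521200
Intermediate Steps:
(-136016 + (-250053 + 199564)*(95790 - 121130))*(w(-11) + 217377) = (-136016 + (-250053 + 199564)*(95790 - 121130))*(7*(-11) + 217377) = (-136016 - 50489*(-25340))*(-77 + 217377) = (-136016 + 1279391260)*217300 = 1279255244*217300 = 277982164521200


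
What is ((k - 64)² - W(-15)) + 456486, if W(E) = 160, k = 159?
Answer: 465351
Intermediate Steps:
((k - 64)² - W(-15)) + 456486 = ((159 - 64)² - 1*160) + 456486 = (95² - 160) + 456486 = (9025 - 160) + 456486 = 8865 + 456486 = 465351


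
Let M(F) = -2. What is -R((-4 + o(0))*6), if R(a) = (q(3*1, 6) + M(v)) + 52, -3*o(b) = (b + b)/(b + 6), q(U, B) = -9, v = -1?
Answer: -41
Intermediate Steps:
o(b) = -2*b/(3*(6 + b)) (o(b) = -(b + b)/(3*(b + 6)) = -2*b/(3*(6 + b)))
R(a) = 41 (R(a) = (-9 - 2) + 52 = -11 + 52 = 41)
-R((-4 + o(0))*6) = -1*41 = -41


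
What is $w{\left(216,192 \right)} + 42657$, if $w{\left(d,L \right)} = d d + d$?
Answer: $89529$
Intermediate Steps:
$w{\left(d,L \right)} = d + d^{2}$ ($w{\left(d,L \right)} = d^{2} + d = d + d^{2}$)
$w{\left(216,192 \right)} + 42657 = 216 \left(1 + 216\right) + 42657 = 216 \cdot 217 + 42657 = 46872 + 42657 = 89529$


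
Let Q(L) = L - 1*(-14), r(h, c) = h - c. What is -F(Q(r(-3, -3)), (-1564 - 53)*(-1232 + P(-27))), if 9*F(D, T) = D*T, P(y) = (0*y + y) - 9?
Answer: -9568328/3 ≈ -3.1894e+6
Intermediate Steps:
P(y) = -9 + y (P(y) = (0 + y) - 9 = y - 9 = -9 + y)
Q(L) = 14 + L (Q(L) = L + 14 = 14 + L)
F(D, T) = D*T/9 (F(D, T) = (D*T)/9 = D*T/9)
-F(Q(r(-3, -3)), (-1564 - 53)*(-1232 + P(-27))) = -(14 + (-3 - 1*(-3)))*(-1564 - 53)*(-1232 + (-9 - 27))/9 = -(14 + (-3 + 3))*(-1617*(-1232 - 36))/9 = -(14 + 0)*(-1617*(-1268))/9 = -14*2050356/9 = -1*9568328/3 = -9568328/3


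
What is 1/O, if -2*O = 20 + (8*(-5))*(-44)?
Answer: -1/890 ≈ -0.0011236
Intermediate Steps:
O = -890 (O = -(20 + (8*(-5))*(-44))/2 = -(20 - 40*(-44))/2 = -(20 + 1760)/2 = -½*1780 = -890)
1/O = 1/(-890) = -1/890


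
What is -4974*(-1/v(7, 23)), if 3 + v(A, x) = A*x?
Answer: 2487/79 ≈ 31.481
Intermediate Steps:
v(A, x) = -3 + A*x
-4974*(-1/v(7, 23)) = -4974*(-1/(-3 + 7*23)) = -4974*(-1/(-3 + 161)) = -4974/((-1*158)) = -4974/(-158) = -4974*(-1/158) = 2487/79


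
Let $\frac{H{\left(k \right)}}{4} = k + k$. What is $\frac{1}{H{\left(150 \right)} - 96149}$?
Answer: $- \frac{1}{94949} \approx -1.0532 \cdot 10^{-5}$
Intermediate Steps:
$H{\left(k \right)} = 8 k$ ($H{\left(k \right)} = 4 \left(k + k\right) = 4 \cdot 2 k = 8 k$)
$\frac{1}{H{\left(150 \right)} - 96149} = \frac{1}{8 \cdot 150 - 96149} = \frac{1}{1200 - 96149} = \frac{1}{-94949} = - \frac{1}{94949}$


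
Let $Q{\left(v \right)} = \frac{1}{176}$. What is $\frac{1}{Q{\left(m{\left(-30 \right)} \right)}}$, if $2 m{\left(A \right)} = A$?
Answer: $176$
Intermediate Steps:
$m{\left(A \right)} = \frac{A}{2}$
$Q{\left(v \right)} = \frac{1}{176}$
$\frac{1}{Q{\left(m{\left(-30 \right)} \right)}} = \frac{1}{\frac{1}{176}} = 176$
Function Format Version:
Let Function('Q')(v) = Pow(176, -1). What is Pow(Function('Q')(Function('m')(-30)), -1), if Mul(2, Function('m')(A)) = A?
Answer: 176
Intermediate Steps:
Function('m')(A) = Mul(Rational(1, 2), A)
Function('Q')(v) = Rational(1, 176)
Pow(Function('Q')(Function('m')(-30)), -1) = Pow(Rational(1, 176), -1) = 176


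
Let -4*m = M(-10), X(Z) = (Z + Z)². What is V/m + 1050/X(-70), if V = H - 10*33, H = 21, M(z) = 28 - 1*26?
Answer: 34611/56 ≈ 618.05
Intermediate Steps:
M(z) = 2 (M(z) = 28 - 26 = 2)
X(Z) = 4*Z² (X(Z) = (2*Z)² = 4*Z²)
m = -½ (m = -¼*2 = -½ ≈ -0.50000)
V = -309 (V = 21 - 10*33 = 21 - 330 = -309)
V/m + 1050/X(-70) = -309/(-½) + 1050/((4*(-70)²)) = -309*(-2) + 1050/((4*4900)) = 618 + 1050/19600 = 618 + 1050*(1/19600) = 618 + 3/56 = 34611/56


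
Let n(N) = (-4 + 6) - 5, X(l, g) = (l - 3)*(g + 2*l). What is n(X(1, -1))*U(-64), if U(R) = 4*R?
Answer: 768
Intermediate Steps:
X(l, g) = (-3 + l)*(g + 2*l)
n(N) = -3 (n(N) = 2 - 5 = -3)
n(X(1, -1))*U(-64) = -12*(-64) = -3*(-256) = 768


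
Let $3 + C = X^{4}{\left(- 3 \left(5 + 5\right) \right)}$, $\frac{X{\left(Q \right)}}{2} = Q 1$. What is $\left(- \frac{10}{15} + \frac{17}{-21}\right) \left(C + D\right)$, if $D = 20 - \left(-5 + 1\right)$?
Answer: $- \frac{133920217}{7} \approx -1.9131 \cdot 10^{7}$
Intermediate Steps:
$X{\left(Q \right)} = 2 Q$ ($X{\left(Q \right)} = 2 Q 1 = 2 Q$)
$C = 12959997$ ($C = -3 + \left(2 \left(- 3 \left(5 + 5\right)\right)\right)^{4} = -3 + \left(2 \left(\left(-3\right) 10\right)\right)^{4} = -3 + \left(2 \left(-30\right)\right)^{4} = -3 + \left(-60\right)^{4} = -3 + 12960000 = 12959997$)
$D = 24$ ($D = 20 - -4 = 20 + 4 = 24$)
$\left(- \frac{10}{15} + \frac{17}{-21}\right) \left(C + D\right) = \left(- \frac{10}{15} + \frac{17}{-21}\right) \left(12959997 + 24\right) = \left(\left(-10\right) \frac{1}{15} + 17 \left(- \frac{1}{21}\right)\right) 12960021 = \left(- \frac{2}{3} - \frac{17}{21}\right) 12960021 = \left(- \frac{31}{21}\right) 12960021 = - \frac{133920217}{7}$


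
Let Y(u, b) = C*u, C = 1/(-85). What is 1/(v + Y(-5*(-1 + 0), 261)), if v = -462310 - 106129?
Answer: -17/9663464 ≈ -1.7592e-6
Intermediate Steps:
C = -1/85 ≈ -0.011765
Y(u, b) = -u/85
v = -568439
1/(v + Y(-5*(-1 + 0), 261)) = 1/(-568439 - (-1)*(-1 + 0)/17) = 1/(-568439 - (-1)*(-1)/17) = 1/(-568439 - 1/85*5) = 1/(-568439 - 1/17) = 1/(-9663464/17) = -17/9663464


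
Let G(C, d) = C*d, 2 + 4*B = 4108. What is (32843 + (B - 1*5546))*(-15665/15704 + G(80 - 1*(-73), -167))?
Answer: -1748512356011/2416 ≈ -7.2372e+8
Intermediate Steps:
B = 2053/2 (B = -1/2 + (1/4)*4108 = -1/2 + 1027 = 2053/2 ≈ 1026.5)
(32843 + (B - 1*5546))*(-15665/15704 + G(80 - 1*(-73), -167)) = (32843 + (2053/2 - 1*5546))*(-15665/15704 + (80 - 1*(-73))*(-167)) = (32843 + (2053/2 - 5546))*(-15665*1/15704 + (80 + 73)*(-167)) = (32843 - 9039/2)*(-1205/1208 + 153*(-167)) = 56647*(-1205/1208 - 25551)/2 = (56647/2)*(-30866813/1208) = -1748512356011/2416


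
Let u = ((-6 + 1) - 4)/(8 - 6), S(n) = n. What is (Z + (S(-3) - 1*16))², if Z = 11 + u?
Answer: 625/4 ≈ 156.25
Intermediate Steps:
u = -9/2 (u = (-5 - 4)/2 = -9*½ = -9/2 ≈ -4.5000)
Z = 13/2 (Z = 11 - 9/2 = 13/2 ≈ 6.5000)
(Z + (S(-3) - 1*16))² = (13/2 + (-3 - 1*16))² = (13/2 + (-3 - 16))² = (13/2 - 19)² = (-25/2)² = 625/4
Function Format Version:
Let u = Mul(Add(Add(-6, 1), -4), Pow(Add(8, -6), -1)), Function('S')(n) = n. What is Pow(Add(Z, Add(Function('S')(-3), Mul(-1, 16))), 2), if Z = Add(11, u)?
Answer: Rational(625, 4) ≈ 156.25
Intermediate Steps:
u = Rational(-9, 2) (u = Mul(Add(-5, -4), Pow(2, -1)) = Mul(-9, Rational(1, 2)) = Rational(-9, 2) ≈ -4.5000)
Z = Rational(13, 2) (Z = Add(11, Rational(-9, 2)) = Rational(13, 2) ≈ 6.5000)
Pow(Add(Z, Add(Function('S')(-3), Mul(-1, 16))), 2) = Pow(Add(Rational(13, 2), Add(-3, Mul(-1, 16))), 2) = Pow(Add(Rational(13, 2), Add(-3, -16)), 2) = Pow(Add(Rational(13, 2), -19), 2) = Pow(Rational(-25, 2), 2) = Rational(625, 4)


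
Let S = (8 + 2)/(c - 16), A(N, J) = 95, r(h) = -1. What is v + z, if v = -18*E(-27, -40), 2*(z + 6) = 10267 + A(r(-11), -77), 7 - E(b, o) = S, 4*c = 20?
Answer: 55359/11 ≈ 5032.6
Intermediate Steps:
c = 5 (c = (1/4)*20 = 5)
S = -10/11 (S = (8 + 2)/(5 - 16) = 10/(-11) = 10*(-1/11) = -10/11 ≈ -0.90909)
E(b, o) = 87/11 (E(b, o) = 7 - 1*(-10/11) = 7 + 10/11 = 87/11)
z = 5175 (z = -6 + (10267 + 95)/2 = -6 + (1/2)*10362 = -6 + 5181 = 5175)
v = -1566/11 (v = -18*87/11 = -1566/11 ≈ -142.36)
v + z = -1566/11 + 5175 = 55359/11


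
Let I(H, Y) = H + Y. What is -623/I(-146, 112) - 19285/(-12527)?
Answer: 8460011/425918 ≈ 19.863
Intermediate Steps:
-623/I(-146, 112) - 19285/(-12527) = -623/(-146 + 112) - 19285/(-12527) = -623/(-34) - 19285*(-1/12527) = -623*(-1/34) + 19285/12527 = 623/34 + 19285/12527 = 8460011/425918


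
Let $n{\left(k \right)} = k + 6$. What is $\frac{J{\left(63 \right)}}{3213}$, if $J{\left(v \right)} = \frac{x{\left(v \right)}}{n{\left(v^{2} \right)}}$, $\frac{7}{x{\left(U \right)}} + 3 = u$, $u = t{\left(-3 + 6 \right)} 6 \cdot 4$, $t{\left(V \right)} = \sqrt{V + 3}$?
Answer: $\frac{1}{2096379225} + \frac{8 \sqrt{6}}{2096379225} \approx 9.8245 \cdot 10^{-9}$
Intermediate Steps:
$t{\left(V \right)} = \sqrt{3 + V}$
$u = 24 \sqrt{6}$ ($u = \sqrt{3 + \left(-3 + 6\right)} 6 \cdot 4 = \sqrt{3 + 3} \cdot 6 \cdot 4 = \sqrt{6} \cdot 6 \cdot 4 = 6 \sqrt{6} \cdot 4 = 24 \sqrt{6} \approx 58.788$)
$n{\left(k \right)} = 6 + k$
$x{\left(U \right)} = \frac{7}{-3 + 24 \sqrt{6}}$
$J{\left(v \right)} = \frac{\frac{7}{1149} + \frac{56 \sqrt{6}}{1149}}{6 + v^{2}}$
$\frac{J{\left(63 \right)}}{3213} = \frac{\left(- \frac{7}{3}\right) \frac{1}{1 - 8 \sqrt{6}} \frac{1}{6 + 63^{2}}}{3213} = - \frac{7}{3 \left(1 - 8 \sqrt{6}\right) \left(6 + 3969\right)} \frac{1}{3213} = - \frac{7}{3 \left(1 - 8 \sqrt{6}\right) 3975} \cdot \frac{1}{3213} = \left(- \frac{7}{3}\right) \frac{1}{1 - 8 \sqrt{6}} \cdot \frac{1}{3975} \cdot \frac{1}{3213} = - \frac{7}{11925 \left(1 - 8 \sqrt{6}\right)} \frac{1}{3213} = - \frac{1}{5473575 \left(1 - 8 \sqrt{6}\right)}$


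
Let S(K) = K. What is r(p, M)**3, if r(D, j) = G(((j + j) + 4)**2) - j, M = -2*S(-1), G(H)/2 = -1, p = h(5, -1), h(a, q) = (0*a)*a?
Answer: -64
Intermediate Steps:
h(a, q) = 0 (h(a, q) = 0*a = 0)
p = 0
G(H) = -2 (G(H) = 2*(-1) = -2)
M = 2 (M = -2*(-1) = 2)
r(D, j) = -2 - j
r(p, M)**3 = (-2 - 1*2)**3 = (-2 - 2)**3 = (-4)**3 = -64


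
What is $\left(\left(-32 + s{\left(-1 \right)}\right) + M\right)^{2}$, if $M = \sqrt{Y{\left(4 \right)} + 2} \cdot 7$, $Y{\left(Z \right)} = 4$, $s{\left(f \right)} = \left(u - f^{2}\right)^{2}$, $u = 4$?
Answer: $823 - 322 \sqrt{6} \approx 34.264$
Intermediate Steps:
$s{\left(f \right)} = \left(4 - f^{2}\right)^{2}$
$M = 7 \sqrt{6}$ ($M = \sqrt{4 + 2} \cdot 7 = \sqrt{6} \cdot 7 = 7 \sqrt{6} \approx 17.146$)
$\left(\left(-32 + s{\left(-1 \right)}\right) + M\right)^{2} = \left(\left(-32 + \left(-4 + \left(-1\right)^{2}\right)^{2}\right) + 7 \sqrt{6}\right)^{2} = \left(\left(-32 + \left(-4 + 1\right)^{2}\right) + 7 \sqrt{6}\right)^{2} = \left(\left(-32 + \left(-3\right)^{2}\right) + 7 \sqrt{6}\right)^{2} = \left(\left(-32 + 9\right) + 7 \sqrt{6}\right)^{2} = \left(-23 + 7 \sqrt{6}\right)^{2}$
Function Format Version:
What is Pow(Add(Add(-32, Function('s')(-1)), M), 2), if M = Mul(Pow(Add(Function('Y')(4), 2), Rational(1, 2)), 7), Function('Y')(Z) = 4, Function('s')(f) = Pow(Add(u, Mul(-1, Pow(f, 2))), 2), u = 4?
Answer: Add(823, Mul(-322, Pow(6, Rational(1, 2)))) ≈ 34.264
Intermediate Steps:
Function('s')(f) = Pow(Add(4, Mul(-1, Pow(f, 2))), 2)
M = Mul(7, Pow(6, Rational(1, 2))) (M = Mul(Pow(Add(4, 2), Rational(1, 2)), 7) = Mul(Pow(6, Rational(1, 2)), 7) = Mul(7, Pow(6, Rational(1, 2))) ≈ 17.146)
Pow(Add(Add(-32, Function('s')(-1)), M), 2) = Pow(Add(Add(-32, Pow(Add(-4, Pow(-1, 2)), 2)), Mul(7, Pow(6, Rational(1, 2)))), 2) = Pow(Add(Add(-32, Pow(Add(-4, 1), 2)), Mul(7, Pow(6, Rational(1, 2)))), 2) = Pow(Add(Add(-32, Pow(-3, 2)), Mul(7, Pow(6, Rational(1, 2)))), 2) = Pow(Add(Add(-32, 9), Mul(7, Pow(6, Rational(1, 2)))), 2) = Pow(Add(-23, Mul(7, Pow(6, Rational(1, 2)))), 2)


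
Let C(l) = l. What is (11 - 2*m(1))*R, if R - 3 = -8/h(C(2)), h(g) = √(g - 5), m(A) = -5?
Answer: 63 + 56*I*√3 ≈ 63.0 + 96.995*I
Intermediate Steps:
h(g) = √(-5 + g)
R = 3 + 8*I*√3/3 (R = 3 - 8/√(-5 + 2) = 3 - 8*(-I*√3/3) = 3 - (-8)*I*√3/3 = 3 + 8*I*√3/3 ≈ 3.0 + 4.6188*I)
(11 - 2*m(1))*R = (11 - 2*(-5))*(3 + 8*I*√3/3) = (11 + 10)*(3 + 8*I*√3/3) = 21*(3 + 8*I*√3/3) = 63 + 56*I*√3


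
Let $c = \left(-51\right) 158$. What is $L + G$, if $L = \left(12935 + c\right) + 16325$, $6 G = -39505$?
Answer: $\frac{87707}{6} \approx 14618.0$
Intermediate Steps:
$c = -8058$
$G = - \frac{39505}{6}$ ($G = \frac{1}{6} \left(-39505\right) = - \frac{39505}{6} \approx -6584.2$)
$L = 21202$ ($L = \left(12935 - 8058\right) + 16325 = 4877 + 16325 = 21202$)
$L + G = 21202 - \frac{39505}{6} = \frac{87707}{6}$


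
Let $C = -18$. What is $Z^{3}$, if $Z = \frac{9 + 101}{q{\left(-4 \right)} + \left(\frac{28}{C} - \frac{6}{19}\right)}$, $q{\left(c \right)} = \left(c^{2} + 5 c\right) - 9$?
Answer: $- \frac{6655280841000}{16445197007} \approx -404.69$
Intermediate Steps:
$q{\left(c \right)} = -9 + c^{2} + 5 c$
$Z = - \frac{18810}{2543}$ ($Z = \frac{9 + 101}{\left(-9 + \left(-4\right)^{2} + 5 \left(-4\right)\right) + \left(\frac{28}{-18} - \frac{6}{19}\right)} = \frac{110}{\left(-9 + 16 - 20\right) + \left(28 \left(- \frac{1}{18}\right) - \frac{6}{19}\right)} = \frac{110}{-13 - \frac{320}{171}} = \frac{110}{- \frac{2543}{171}} = 110 \left(- \frac{171}{2543}\right) = - \frac{18810}{2543} \approx -7.3968$)
$Z^{3} = \left(- \frac{18810}{2543}\right)^{3} = - \frac{6655280841000}{16445197007}$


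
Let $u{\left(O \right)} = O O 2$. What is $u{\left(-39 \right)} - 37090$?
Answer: $-34048$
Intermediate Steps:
$u{\left(O \right)} = 2 O^{2}$ ($u{\left(O \right)} = O^{2} \cdot 2 = 2 O^{2}$)
$u{\left(-39 \right)} - 37090 = 2 \left(-39\right)^{2} - 37090 = 2 \cdot 1521 - 37090 = 3042 - 37090 = -34048$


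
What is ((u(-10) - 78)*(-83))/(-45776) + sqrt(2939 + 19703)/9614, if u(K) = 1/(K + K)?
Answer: -129563/915520 + sqrt(22642)/9614 ≈ -0.12587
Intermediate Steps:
u(K) = 1/(2*K)
((u(-10) - 78)*(-83))/(-45776) + sqrt(2939 + 19703)/9614 = (((1/2)/(-10) - 78)*(-83))/(-45776) + sqrt(2939 + 19703)/9614 = (((1/2)*(-1/10) - 78)*(-83))*(-1/45776) + sqrt(22642)*(1/9614) = ((-1/20 - 78)*(-83))*(-1/45776) + sqrt(22642)/9614 = -1561/20*(-83)*(-1/45776) + sqrt(22642)/9614 = (129563/20)*(-1/45776) + sqrt(22642)/9614 = -129563/915520 + sqrt(22642)/9614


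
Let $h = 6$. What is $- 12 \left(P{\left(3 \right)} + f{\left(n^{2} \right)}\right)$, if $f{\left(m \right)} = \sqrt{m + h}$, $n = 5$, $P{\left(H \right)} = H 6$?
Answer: $-216 - 12 \sqrt{31} \approx -282.81$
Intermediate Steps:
$P{\left(H \right)} = 6 H$
$f{\left(m \right)} = \sqrt{6 + m}$ ($f{\left(m \right)} = \sqrt{m + 6} = \sqrt{6 + m}$)
$- 12 \left(P{\left(3 \right)} + f{\left(n^{2} \right)}\right) = - 12 \left(6 \cdot 3 + \sqrt{6 + 5^{2}}\right) = - 12 \left(18 + \sqrt{6 + 25}\right) = - 12 \left(18 + \sqrt{31}\right) = -216 - 12 \sqrt{31}$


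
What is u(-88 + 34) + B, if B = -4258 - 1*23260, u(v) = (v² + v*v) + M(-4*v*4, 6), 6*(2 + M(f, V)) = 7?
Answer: -130121/6 ≈ -21687.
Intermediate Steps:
M(f, V) = -⅚ (M(f, V) = -2 + (⅙)*7 = -2 + 7/6 = -⅚)
u(v) = -⅚ + 2*v² (u(v) = (v² + v*v) - ⅚ = (v² + v²) - ⅚ = 2*v² - ⅚ = -⅚ + 2*v²)
B = -27518 (B = -4258 - 23260 = -27518)
u(-88 + 34) + B = (-⅚ + 2*(-88 + 34)²) - 27518 = (-⅚ + 2*(-54)²) - 27518 = (-⅚ + 2*2916) - 27518 = (-⅚ + 5832) - 27518 = 34987/6 - 27518 = -130121/6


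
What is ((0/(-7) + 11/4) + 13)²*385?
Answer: 1528065/16 ≈ 95504.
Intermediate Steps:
((0/(-7) + 11/4) + 13)²*385 = ((0*(-⅐) + 11*(¼)) + 13)²*385 = ((0 + 11/4) + 13)²*385 = (11/4 + 13)²*385 = (63/4)²*385 = (3969/16)*385 = 1528065/16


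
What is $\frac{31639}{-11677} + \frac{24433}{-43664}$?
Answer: $- \frac{1666789437}{509864528} \approx -3.2691$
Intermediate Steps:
$\frac{31639}{-11677} + \frac{24433}{-43664} = 31639 \left(- \frac{1}{11677}\right) + 24433 \left(- \frac{1}{43664}\right) = - \frac{31639}{11677} - \frac{24433}{43664} = - \frac{1666789437}{509864528}$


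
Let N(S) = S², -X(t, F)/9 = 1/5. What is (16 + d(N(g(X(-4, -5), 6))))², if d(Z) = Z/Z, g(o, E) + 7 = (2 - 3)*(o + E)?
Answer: 289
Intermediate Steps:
X(t, F) = -9/5
g(o, E) = -7 - E - o (g(o, E) = -7 + (2 - 3)*(o + E) = -7 - (E + o) = -7 + (-E - o) = -7 - E - o)
d(Z) = 1
(16 + d(N(g(X(-4, -5), 6))))² = (16 + 1)² = 17² = 289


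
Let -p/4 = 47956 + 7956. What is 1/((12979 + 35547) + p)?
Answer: -1/175122 ≈ -5.7103e-6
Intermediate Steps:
p = -223648 (p = -4*(47956 + 7956) = -4*55912 = -223648)
1/((12979 + 35547) + p) = 1/((12979 + 35547) - 223648) = 1/(48526 - 223648) = 1/(-175122) = -1/175122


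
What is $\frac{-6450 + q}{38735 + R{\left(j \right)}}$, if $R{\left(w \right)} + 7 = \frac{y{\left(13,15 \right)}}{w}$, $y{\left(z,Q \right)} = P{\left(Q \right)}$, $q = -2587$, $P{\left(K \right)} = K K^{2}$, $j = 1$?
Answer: $- \frac{9037}{42103} \approx -0.21464$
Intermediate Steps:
$P{\left(K \right)} = K^{3}$
$y{\left(z,Q \right)} = Q^{3}$
$R{\left(w \right)} = -7 + \frac{3375}{w}$ ($R{\left(w \right)} = -7 + \frac{15^{3}}{w} = -7 + \frac{3375}{w}$)
$\frac{-6450 + q}{38735 + R{\left(j \right)}} = \frac{-6450 - 2587}{38735 - \left(7 - \frac{3375}{1}\right)} = - \frac{9037}{38735 + \left(-7 + 3375 \cdot 1\right)} = - \frac{9037}{38735 + \left(-7 + 3375\right)} = - \frac{9037}{38735 + 3368} = - \frac{9037}{42103}$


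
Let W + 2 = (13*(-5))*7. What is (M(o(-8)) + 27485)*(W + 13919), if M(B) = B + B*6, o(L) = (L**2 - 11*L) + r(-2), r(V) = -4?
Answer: 383949702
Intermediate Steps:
W = -457 (W = -2 + (13*(-5))*7 = -2 - 65*7 = -2 - 455 = -457)
o(L) = -4 + L**2 - 11*L (o(L) = (L**2 - 11*L) - 4 = -4 + L**2 - 11*L)
M(B) = 7*B (M(B) = B + 6*B = 7*B)
(M(o(-8)) + 27485)*(W + 13919) = (7*(-4 + (-8)**2 - 11*(-8)) + 27485)*(-457 + 13919) = (7*(-4 + 64 + 88) + 27485)*13462 = (7*148 + 27485)*13462 = (1036 + 27485)*13462 = 28521*13462 = 383949702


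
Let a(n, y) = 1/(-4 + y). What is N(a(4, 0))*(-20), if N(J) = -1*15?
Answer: 300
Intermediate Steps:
N(J) = -15
N(a(4, 0))*(-20) = -15*(-20) = 300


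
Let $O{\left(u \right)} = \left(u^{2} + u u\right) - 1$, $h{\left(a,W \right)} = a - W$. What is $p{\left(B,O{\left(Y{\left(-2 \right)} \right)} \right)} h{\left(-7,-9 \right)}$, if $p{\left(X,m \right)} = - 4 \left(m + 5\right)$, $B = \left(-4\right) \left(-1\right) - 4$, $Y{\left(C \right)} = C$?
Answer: $-96$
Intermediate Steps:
$O{\left(u \right)} = -1 + 2 u^{2}$ ($O{\left(u \right)} = \left(u^{2} + u^{2}\right) - 1 = 2 u^{2} - 1 = -1 + 2 u^{2}$)
$B = 0$ ($B = 4 - 4 = 0$)
$p{\left(X,m \right)} = -20 - 4 m$ ($p{\left(X,m \right)} = - 4 \left(5 + m\right) = -20 - 4 m$)
$p{\left(B,O{\left(Y{\left(-2 \right)} \right)} \right)} h{\left(-7,-9 \right)} = \left(-20 - 4 \left(-1 + 2 \left(-2\right)^{2}\right)\right) \left(-7 - -9\right) = \left(-20 - 4 \left(-1 + 2 \cdot 4\right)\right) \left(-7 + 9\right) = \left(-20 - 4 \left(-1 + 8\right)\right) 2 = \left(-20 - 28\right) 2 = \left(-48\right) 2 = -96$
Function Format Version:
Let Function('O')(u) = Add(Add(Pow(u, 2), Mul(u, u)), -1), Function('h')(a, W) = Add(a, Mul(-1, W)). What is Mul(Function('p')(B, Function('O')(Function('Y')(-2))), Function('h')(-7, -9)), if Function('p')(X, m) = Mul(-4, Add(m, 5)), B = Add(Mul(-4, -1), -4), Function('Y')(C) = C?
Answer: -96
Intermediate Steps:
Function('O')(u) = Add(-1, Mul(2, Pow(u, 2))) (Function('O')(u) = Add(Add(Pow(u, 2), Pow(u, 2)), -1) = Add(Mul(2, Pow(u, 2)), -1) = Add(-1, Mul(2, Pow(u, 2))))
B = 0 (B = Add(4, -4) = 0)
Function('p')(X, m) = Add(-20, Mul(-4, m)) (Function('p')(X, m) = Mul(-4, Add(5, m)) = Add(-20, Mul(-4, m)))
Mul(Function('p')(B, Function('O')(Function('Y')(-2))), Function('h')(-7, -9)) = Mul(Add(-20, Mul(-4, Add(-1, Mul(2, Pow(-2, 2))))), Add(-7, Mul(-1, -9))) = Mul(Add(-20, Mul(-4, Add(-1, Mul(2, 4)))), Add(-7, 9)) = Mul(Add(-20, Mul(-4, Add(-1, 8))), 2) = Mul(Add(-20, Mul(-4, 7)), 2) = Mul(Add(-20, -28), 2) = Mul(-48, 2) = -96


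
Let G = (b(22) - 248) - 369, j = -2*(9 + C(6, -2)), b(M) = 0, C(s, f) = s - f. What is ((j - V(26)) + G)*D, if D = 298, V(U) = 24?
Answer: -201150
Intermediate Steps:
j = -34 (j = -2*(9 + (6 - 1*(-2))) = -2*(9 + (6 + 2)) = -2*(9 + 8) = -2*17 = -34)
G = -617 (G = (0 - 248) - 369 = -248 - 369 = -617)
((j - V(26)) + G)*D = ((-34 - 1*24) - 617)*298 = ((-34 - 24) - 617)*298 = (-58 - 617)*298 = -675*298 = -201150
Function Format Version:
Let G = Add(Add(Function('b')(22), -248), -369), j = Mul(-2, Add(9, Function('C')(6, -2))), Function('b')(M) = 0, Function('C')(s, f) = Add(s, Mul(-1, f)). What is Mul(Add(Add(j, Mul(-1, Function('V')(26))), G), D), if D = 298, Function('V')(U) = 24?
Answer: -201150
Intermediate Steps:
j = -34 (j = Mul(-2, Add(9, Add(6, Mul(-1, -2)))) = Mul(-2, Add(9, Add(6, 2))) = Mul(-2, Add(9, 8)) = Mul(-2, 17) = -34)
G = -617 (G = Add(Add(0, -248), -369) = Add(-248, -369) = -617)
Mul(Add(Add(j, Mul(-1, Function('V')(26))), G), D) = Mul(Add(Add(-34, Mul(-1, 24)), -617), 298) = Mul(Add(Add(-34, -24), -617), 298) = Mul(Add(-58, -617), 298) = Mul(-675, 298) = -201150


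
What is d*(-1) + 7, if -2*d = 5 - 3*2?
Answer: 13/2 ≈ 6.5000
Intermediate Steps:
d = ½ (d = -(5 - 3*2)/2 = -(5 - 6)/2 = -½*(-1) = ½ ≈ 0.50000)
d*(-1) + 7 = (½)*(-1) + 7 = -½ + 7 = 13/2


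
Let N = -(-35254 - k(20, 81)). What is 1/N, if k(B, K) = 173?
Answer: 1/35427 ≈ 2.8227e-5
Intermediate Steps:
N = 35427 (N = -(-35254 - 1*173) = -(-35254 - 173) = -1*(-35427) = 35427)
1/N = 1/35427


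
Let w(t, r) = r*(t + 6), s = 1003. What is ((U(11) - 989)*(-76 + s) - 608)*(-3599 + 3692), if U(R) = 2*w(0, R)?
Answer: -73939371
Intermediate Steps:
w(t, r) = r*(6 + t)
U(R) = 12*R (U(R) = 2*(R*(6 + 0)) = 2*(R*6) = 2*(6*R) = 12*R)
((U(11) - 989)*(-76 + s) - 608)*(-3599 + 3692) = ((12*11 - 989)*(-76 + 1003) - 608)*(-3599 + 3692) = ((132 - 989)*927 - 608)*93 = (-857*927 - 608)*93 = (-794439 - 608)*93 = -795047*93 = -73939371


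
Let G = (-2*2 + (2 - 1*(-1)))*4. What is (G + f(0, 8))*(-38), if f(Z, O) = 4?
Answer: 0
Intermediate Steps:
G = -4 (G = (-4 + (2 + 1))*4 = (-4 + 3)*4 = -1*4 = -4)
(G + f(0, 8))*(-38) = (-4 + 4)*(-38) = 0*(-38) = 0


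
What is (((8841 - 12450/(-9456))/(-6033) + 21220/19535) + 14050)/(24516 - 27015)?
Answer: -521912316969415/92832320352744 ≈ -5.6221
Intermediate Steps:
(((8841 - 12450/(-9456))/(-6033) + 21220/19535) + 14050)/(24516 - 27015) = (((8841 - 12450*(-1/9456))*(-1/6033) + 21220*(1/19535)) + 14050)/(-2499) = (((8841 + 2075/1576)*(-1/6033) + 4244/3907) + 14050)*(-1/2499) = (((13935491/1576)*(-1/6033) + 4244/3907) + 14050)*(-1/2499) = ((-13935491/9508008 + 4244/3907) + 14050)*(-1/2499) = (-14093977385/37147787256 + 14050)*(-1/2499) = (521912316969415/37147787256)*(-1/2499) = -521912316969415/92832320352744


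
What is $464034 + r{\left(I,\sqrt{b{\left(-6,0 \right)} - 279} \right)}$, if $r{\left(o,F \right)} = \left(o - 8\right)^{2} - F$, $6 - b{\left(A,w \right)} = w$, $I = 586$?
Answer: $798118 - i \sqrt{273} \approx 7.9812 \cdot 10^{5} - 16.523 i$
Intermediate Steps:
$b{\left(A,w \right)} = 6 - w$
$r{\left(o,F \right)} = \left(-8 + o\right)^{2} - F$
$464034 + r{\left(I,\sqrt{b{\left(-6,0 \right)} - 279} \right)} = 464034 + \left(\left(-8 + 586\right)^{2} - \sqrt{\left(6 - 0\right) - 279}\right) = 464034 + \left(578^{2} - \sqrt{\left(6 + 0\right) - 279}\right) = 464034 + \left(334084 - \sqrt{6 - 279}\right) = 464034 + \left(334084 - \sqrt{-273}\right) = 464034 + \left(334084 - i \sqrt{273}\right) = 798118 - i \sqrt{273}$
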